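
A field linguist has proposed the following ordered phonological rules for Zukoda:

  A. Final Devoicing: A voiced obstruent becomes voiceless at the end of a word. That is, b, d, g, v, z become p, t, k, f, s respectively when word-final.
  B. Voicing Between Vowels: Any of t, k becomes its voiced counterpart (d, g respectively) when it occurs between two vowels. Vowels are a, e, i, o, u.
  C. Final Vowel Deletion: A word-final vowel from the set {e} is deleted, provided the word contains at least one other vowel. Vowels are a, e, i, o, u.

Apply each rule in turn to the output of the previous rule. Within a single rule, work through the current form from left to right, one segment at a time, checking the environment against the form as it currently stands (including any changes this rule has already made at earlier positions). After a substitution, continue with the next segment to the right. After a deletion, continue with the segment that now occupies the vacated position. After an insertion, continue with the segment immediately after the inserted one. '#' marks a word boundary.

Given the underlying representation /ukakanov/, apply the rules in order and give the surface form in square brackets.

A Final Devoicing: [ukakanov] → [ukakanof]
B Voicing Between Vowels: [ukakanof] → [ugaganof]
C Final Vowel Deletion: no change — [ugaganof]

[ugaganof]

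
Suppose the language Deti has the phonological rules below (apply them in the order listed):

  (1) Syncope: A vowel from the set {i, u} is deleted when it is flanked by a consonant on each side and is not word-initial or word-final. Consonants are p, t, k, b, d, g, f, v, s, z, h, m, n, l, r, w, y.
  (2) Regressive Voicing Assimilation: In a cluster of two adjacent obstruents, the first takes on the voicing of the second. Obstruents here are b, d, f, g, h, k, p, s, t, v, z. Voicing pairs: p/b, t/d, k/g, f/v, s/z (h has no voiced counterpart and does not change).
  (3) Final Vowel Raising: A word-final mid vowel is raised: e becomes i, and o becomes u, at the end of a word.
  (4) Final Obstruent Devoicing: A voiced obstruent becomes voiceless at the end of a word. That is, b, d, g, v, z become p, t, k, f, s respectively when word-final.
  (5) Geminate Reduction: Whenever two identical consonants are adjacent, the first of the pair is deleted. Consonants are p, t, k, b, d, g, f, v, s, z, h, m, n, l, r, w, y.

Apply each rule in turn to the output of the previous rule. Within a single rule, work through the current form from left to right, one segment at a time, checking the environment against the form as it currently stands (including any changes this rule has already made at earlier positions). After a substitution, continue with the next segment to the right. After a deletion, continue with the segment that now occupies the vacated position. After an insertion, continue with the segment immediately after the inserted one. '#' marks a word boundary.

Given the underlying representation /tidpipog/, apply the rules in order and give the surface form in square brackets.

(1) Syncope: [tidpipog] → [tdppog]
(2) Regressive Voicing Assimilation: [tdppog] → [dtppog]
(3) Final Vowel Raising: no change — [dtppog]
(4) Final Obstruent Devoicing: [dtppog] → [dtppok]
(5) Geminate Reduction: [dtppok] → [dtpok]

[dtpok]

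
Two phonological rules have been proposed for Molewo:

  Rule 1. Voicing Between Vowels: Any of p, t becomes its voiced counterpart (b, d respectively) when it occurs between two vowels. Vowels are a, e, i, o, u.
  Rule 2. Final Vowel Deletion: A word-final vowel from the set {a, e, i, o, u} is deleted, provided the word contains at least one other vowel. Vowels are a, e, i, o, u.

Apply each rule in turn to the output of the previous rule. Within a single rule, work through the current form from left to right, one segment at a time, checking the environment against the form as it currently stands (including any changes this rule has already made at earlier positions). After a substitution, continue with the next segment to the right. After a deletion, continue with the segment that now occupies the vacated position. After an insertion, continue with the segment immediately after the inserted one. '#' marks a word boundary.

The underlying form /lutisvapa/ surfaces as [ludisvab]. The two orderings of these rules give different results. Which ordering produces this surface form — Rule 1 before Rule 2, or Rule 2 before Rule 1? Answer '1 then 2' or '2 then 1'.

1 then 2

Order 1 then 2:
  1 Voicing Between Vowels: [lutisvapa] → [ludisvaba]
  2 Final Vowel Deletion: [ludisvaba] → [ludisvab]
  result: [ludisvab]
Order 2 then 1:
  2 Final Vowel Deletion: [lutisvapa] → [lutisvap]
  1 Voicing Between Vowels: [lutisvap] → [ludisvap]
  result: [ludisvap]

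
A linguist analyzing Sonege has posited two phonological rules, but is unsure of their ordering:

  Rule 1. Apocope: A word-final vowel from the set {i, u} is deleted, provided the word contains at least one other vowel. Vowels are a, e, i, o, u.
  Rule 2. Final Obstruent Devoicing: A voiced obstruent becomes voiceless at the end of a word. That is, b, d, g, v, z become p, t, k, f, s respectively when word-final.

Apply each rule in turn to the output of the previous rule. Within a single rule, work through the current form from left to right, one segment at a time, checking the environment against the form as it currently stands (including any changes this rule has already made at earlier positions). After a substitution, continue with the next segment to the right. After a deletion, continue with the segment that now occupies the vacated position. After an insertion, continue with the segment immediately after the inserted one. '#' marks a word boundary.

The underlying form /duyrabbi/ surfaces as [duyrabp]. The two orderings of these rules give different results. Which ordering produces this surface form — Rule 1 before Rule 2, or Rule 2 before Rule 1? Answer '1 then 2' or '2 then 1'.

1 then 2

Order 1 then 2:
  1 Apocope: [duyrabbi] → [duyrabb]
  2 Final Obstruent Devoicing: [duyrabb] → [duyrabp]
  result: [duyrabp]
Order 2 then 1:
  2 Final Obstruent Devoicing: no change — [duyrabbi]
  1 Apocope: [duyrabbi] → [duyrabb]
  result: [duyrabb]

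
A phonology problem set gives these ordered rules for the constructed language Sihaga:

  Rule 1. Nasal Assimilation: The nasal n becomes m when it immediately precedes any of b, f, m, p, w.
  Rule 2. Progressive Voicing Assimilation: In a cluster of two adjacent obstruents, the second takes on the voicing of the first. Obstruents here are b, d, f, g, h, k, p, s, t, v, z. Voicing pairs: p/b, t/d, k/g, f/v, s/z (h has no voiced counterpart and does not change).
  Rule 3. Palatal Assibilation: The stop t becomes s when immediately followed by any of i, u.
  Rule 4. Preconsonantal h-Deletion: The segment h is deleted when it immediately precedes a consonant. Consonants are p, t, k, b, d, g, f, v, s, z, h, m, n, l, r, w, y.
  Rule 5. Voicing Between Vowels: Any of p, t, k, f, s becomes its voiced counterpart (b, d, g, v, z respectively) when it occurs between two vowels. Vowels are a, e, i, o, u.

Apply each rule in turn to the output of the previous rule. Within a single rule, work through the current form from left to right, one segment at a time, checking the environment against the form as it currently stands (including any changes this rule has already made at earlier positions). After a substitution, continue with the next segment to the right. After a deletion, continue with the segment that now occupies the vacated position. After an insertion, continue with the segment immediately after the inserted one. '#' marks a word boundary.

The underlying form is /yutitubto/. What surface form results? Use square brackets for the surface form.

Rule 1 Nasal Assimilation: no change — [yutitubto]
Rule 2 Progressive Voicing Assimilation: [yutitubto] → [yutitubdo]
Rule 3 Palatal Assibilation: [yutitubdo] → [yusisubdo]
Rule 4 Preconsonantal h-Deletion: no change — [yusisubdo]
Rule 5 Voicing Between Vowels: [yusisubdo] → [yuzizubdo]

[yuzizubdo]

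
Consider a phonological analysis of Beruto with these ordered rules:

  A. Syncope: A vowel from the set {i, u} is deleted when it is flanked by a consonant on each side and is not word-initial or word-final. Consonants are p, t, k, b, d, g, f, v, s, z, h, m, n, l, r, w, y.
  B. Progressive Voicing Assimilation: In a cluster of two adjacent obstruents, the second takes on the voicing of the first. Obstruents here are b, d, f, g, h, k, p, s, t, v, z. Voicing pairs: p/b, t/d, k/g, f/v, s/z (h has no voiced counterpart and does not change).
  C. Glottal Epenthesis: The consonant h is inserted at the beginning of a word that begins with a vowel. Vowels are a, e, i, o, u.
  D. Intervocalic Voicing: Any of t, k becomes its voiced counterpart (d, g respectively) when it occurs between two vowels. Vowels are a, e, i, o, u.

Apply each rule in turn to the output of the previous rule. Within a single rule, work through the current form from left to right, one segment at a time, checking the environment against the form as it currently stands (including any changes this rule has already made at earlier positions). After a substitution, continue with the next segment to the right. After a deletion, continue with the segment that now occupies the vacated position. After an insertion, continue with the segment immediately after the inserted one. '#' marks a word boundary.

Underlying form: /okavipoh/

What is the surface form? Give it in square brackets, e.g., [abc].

[hogavboh]

A Syncope: [okavipoh] → [okavpoh]
B Progressive Voicing Assimilation: [okavpoh] → [okavboh]
C Glottal Epenthesis: [okavboh] → [hokavboh]
D Intervocalic Voicing: [hokavboh] → [hogavboh]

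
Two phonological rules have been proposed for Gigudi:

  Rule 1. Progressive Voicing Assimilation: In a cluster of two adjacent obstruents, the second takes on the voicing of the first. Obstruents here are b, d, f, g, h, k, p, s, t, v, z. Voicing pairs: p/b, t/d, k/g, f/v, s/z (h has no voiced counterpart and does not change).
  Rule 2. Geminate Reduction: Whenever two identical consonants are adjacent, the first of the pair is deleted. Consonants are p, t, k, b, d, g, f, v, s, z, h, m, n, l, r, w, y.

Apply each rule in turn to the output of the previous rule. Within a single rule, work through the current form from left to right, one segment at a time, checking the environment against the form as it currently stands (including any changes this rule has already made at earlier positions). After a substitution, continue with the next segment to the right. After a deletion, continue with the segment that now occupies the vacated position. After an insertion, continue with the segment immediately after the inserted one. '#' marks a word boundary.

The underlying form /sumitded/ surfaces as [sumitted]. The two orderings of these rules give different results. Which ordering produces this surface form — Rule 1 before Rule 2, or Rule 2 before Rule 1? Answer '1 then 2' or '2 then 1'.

2 then 1

Order 1 then 2:
  1 Progressive Voicing Assimilation: [sumitded] → [sumitted]
  2 Geminate Reduction: [sumitted] → [sumited]
  result: [sumited]
Order 2 then 1:
  2 Geminate Reduction: no change — [sumitded]
  1 Progressive Voicing Assimilation: [sumitded] → [sumitted]
  result: [sumitted]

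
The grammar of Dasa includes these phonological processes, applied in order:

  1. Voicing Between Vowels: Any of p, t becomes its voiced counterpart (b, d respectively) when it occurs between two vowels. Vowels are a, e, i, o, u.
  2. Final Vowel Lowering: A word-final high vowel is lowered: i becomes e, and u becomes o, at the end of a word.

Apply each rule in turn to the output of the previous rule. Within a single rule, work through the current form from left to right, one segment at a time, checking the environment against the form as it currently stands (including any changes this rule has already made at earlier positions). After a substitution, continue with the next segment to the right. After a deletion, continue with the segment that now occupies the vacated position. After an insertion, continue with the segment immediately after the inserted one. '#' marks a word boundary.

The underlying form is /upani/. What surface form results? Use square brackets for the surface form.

[ubane]

1 Voicing Between Vowels: [upani] → [ubani]
2 Final Vowel Lowering: [ubani] → [ubane]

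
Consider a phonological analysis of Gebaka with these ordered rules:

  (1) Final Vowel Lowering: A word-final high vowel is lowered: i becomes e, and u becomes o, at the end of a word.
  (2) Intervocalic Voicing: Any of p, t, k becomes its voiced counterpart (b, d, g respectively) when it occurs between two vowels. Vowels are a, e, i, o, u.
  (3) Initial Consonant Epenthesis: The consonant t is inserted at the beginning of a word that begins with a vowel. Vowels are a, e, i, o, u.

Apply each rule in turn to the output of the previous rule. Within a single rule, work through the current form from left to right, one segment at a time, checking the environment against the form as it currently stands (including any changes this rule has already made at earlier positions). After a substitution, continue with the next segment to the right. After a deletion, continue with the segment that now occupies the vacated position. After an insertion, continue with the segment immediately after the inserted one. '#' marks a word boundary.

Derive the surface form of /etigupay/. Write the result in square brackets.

[tedigubay]

(1) Final Vowel Lowering: no change — [etigupay]
(2) Intervocalic Voicing: [etigupay] → [edigubay]
(3) Initial Consonant Epenthesis: [edigubay] → [tedigubay]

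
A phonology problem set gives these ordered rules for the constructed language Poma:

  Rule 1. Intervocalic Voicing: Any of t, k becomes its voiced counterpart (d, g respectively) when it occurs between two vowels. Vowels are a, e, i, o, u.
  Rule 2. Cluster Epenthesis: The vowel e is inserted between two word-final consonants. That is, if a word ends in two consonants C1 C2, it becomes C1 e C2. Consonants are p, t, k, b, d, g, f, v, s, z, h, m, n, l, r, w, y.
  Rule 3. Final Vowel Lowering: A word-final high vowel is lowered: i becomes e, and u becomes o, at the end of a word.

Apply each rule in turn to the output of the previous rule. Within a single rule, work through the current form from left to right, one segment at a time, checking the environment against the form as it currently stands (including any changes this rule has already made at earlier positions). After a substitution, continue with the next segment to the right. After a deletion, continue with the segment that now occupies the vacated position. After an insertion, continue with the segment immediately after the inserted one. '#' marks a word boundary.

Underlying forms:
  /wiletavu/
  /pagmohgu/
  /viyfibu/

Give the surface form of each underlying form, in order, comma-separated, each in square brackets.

[wiledavo], [pagmohgo], [viyfibo]

/wiletavu/:
  Rule 1 Intervocalic Voicing: [wiletavu] → [wiledavu]
  Rule 2 Cluster Epenthesis: no change — [wiledavu]
  Rule 3 Final Vowel Lowering: [wiledavu] → [wiledavo]
/pagmohgu/:
  Rule 1 Intervocalic Voicing: no change — [pagmohgu]
  Rule 2 Cluster Epenthesis: no change — [pagmohgu]
  Rule 3 Final Vowel Lowering: [pagmohgu] → [pagmohgo]
/viyfibu/:
  Rule 1 Intervocalic Voicing: no change — [viyfibu]
  Rule 2 Cluster Epenthesis: no change — [viyfibu]
  Rule 3 Final Vowel Lowering: [viyfibu] → [viyfibo]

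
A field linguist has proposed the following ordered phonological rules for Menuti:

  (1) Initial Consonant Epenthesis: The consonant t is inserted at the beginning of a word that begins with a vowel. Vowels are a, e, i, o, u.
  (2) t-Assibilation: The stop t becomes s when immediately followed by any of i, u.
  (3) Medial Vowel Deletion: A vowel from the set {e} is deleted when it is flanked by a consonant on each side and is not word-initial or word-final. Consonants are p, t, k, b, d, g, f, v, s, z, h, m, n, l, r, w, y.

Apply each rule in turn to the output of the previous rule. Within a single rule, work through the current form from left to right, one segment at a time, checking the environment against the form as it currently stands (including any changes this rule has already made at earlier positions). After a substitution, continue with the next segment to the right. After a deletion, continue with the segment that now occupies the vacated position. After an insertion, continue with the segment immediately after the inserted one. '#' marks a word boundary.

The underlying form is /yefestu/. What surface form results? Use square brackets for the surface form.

[yfssu]

(1) Initial Consonant Epenthesis: no change — [yefestu]
(2) t-Assibilation: [yefestu] → [yefessu]
(3) Medial Vowel Deletion: [yefessu] → [yfssu]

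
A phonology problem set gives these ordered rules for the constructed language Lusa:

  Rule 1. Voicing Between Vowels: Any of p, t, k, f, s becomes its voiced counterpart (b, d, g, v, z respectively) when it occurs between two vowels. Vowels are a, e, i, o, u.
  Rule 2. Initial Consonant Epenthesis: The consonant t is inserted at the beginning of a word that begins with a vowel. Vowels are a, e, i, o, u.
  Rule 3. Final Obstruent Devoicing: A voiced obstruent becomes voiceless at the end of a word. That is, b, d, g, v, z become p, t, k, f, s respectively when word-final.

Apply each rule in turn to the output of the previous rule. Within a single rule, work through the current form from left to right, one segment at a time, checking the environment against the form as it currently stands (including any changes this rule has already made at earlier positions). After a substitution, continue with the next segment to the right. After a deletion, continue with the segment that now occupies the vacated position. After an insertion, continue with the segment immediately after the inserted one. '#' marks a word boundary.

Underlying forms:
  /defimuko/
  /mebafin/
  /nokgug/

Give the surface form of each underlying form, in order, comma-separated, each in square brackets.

[devimugo], [mebavin], [nokguk]

/defimuko/:
  Rule 1 Voicing Between Vowels: [defimuko] → [devimugo]
  Rule 2 Initial Consonant Epenthesis: no change — [devimugo]
  Rule 3 Final Obstruent Devoicing: no change — [devimugo]
/mebafin/:
  Rule 1 Voicing Between Vowels: [mebafin] → [mebavin]
  Rule 2 Initial Consonant Epenthesis: no change — [mebavin]
  Rule 3 Final Obstruent Devoicing: no change — [mebavin]
/nokgug/:
  Rule 1 Voicing Between Vowels: no change — [nokgug]
  Rule 2 Initial Consonant Epenthesis: no change — [nokgug]
  Rule 3 Final Obstruent Devoicing: [nokgug] → [nokguk]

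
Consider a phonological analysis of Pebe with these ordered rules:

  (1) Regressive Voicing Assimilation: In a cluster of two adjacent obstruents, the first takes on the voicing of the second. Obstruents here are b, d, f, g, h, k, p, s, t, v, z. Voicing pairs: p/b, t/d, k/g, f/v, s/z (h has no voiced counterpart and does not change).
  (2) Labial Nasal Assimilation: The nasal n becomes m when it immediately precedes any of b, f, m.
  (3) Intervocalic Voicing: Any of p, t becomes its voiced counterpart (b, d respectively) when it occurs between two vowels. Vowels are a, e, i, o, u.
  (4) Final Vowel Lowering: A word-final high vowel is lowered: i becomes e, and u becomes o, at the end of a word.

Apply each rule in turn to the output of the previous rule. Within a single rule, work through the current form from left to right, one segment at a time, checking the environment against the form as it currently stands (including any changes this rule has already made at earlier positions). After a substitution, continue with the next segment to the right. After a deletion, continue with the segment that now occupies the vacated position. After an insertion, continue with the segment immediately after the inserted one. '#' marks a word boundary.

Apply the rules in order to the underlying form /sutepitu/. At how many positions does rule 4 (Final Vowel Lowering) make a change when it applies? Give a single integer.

1

(1) Regressive Voicing Assimilation: no change — [sutepitu]
(2) Labial Nasal Assimilation: no change — [sutepitu]
(3) Intervocalic Voicing: [sutepitu] → [sudebidu]
(4) Final Vowel Lowering: [sudebidu] → [sudebido]
Rule 4 changed 1 position(s).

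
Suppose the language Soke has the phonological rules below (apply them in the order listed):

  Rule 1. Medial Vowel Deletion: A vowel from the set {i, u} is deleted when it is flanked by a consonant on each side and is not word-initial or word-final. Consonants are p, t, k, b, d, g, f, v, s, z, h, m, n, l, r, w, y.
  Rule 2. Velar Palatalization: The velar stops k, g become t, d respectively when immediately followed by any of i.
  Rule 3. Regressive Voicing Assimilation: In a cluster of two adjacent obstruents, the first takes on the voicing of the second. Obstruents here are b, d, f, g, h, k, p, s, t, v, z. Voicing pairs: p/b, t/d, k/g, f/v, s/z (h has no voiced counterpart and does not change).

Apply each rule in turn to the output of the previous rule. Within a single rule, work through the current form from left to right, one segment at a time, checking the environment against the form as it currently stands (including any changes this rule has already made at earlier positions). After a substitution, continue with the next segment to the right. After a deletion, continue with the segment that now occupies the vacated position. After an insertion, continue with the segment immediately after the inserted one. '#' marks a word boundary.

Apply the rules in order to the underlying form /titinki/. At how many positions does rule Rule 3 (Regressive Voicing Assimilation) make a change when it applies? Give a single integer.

0

Rule 1 Medial Vowel Deletion: [titinki] → [ttnki]
Rule 2 Velar Palatalization: [ttnki] → [ttnti]
Rule 3 Regressive Voicing Assimilation: no change — [ttnti]
Rule Rule 3 changed 0 position(s).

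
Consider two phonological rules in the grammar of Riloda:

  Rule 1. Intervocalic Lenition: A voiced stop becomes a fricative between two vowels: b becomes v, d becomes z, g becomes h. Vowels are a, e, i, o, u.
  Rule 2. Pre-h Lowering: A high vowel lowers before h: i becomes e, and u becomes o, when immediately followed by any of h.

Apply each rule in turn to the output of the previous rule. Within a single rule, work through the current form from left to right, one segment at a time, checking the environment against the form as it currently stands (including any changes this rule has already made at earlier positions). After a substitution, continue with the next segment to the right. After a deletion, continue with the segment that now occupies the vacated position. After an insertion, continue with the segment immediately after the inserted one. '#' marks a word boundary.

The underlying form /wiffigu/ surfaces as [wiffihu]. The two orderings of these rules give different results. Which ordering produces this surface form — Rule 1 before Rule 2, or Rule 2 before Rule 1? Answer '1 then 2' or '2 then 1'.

2 then 1

Order 1 then 2:
  1 Intervocalic Lenition: [wiffigu] → [wiffihu]
  2 Pre-h Lowering: [wiffihu] → [wiffehu]
  result: [wiffehu]
Order 2 then 1:
  2 Pre-h Lowering: no change — [wiffigu]
  1 Intervocalic Lenition: [wiffigu] → [wiffihu]
  result: [wiffihu]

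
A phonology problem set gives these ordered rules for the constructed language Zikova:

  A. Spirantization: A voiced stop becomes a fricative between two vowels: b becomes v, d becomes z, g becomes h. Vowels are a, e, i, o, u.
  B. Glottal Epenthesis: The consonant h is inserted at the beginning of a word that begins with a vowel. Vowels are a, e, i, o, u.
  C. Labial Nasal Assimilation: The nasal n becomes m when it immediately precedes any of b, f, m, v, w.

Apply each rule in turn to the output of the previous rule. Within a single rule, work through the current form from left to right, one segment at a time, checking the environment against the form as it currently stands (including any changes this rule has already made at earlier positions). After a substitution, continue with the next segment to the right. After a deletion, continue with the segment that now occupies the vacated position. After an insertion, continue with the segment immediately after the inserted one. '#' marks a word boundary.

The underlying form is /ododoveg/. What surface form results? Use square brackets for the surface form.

A Spirantization: [ododoveg] → [ozozoveg]
B Glottal Epenthesis: [ozozoveg] → [hozozoveg]
C Labial Nasal Assimilation: no change — [hozozoveg]

[hozozoveg]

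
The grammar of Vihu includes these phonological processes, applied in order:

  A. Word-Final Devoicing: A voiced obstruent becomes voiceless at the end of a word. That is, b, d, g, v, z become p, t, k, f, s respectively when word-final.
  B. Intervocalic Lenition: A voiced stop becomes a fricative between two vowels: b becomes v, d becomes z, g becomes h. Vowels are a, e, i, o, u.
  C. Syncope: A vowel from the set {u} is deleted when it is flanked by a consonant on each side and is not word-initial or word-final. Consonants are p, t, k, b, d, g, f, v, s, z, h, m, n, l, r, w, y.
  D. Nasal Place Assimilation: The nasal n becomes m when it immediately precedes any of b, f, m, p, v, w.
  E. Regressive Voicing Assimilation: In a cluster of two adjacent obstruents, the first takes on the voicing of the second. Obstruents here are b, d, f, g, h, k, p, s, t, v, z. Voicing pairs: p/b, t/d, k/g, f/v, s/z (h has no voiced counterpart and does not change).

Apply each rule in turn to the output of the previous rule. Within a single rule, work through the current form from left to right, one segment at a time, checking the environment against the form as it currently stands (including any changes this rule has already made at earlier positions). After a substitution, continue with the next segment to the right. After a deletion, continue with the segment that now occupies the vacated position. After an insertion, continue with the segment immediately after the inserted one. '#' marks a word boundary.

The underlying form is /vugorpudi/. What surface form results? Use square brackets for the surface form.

[fhorbzi]

A Word-Final Devoicing: no change — [vugorpudi]
B Intervocalic Lenition: [vugorpudi] → [vuhorpuzi]
C Syncope: [vuhorpuzi] → [vhorpzi]
D Nasal Place Assimilation: no change — [vhorpzi]
E Regressive Voicing Assimilation: [vhorpzi] → [fhorbzi]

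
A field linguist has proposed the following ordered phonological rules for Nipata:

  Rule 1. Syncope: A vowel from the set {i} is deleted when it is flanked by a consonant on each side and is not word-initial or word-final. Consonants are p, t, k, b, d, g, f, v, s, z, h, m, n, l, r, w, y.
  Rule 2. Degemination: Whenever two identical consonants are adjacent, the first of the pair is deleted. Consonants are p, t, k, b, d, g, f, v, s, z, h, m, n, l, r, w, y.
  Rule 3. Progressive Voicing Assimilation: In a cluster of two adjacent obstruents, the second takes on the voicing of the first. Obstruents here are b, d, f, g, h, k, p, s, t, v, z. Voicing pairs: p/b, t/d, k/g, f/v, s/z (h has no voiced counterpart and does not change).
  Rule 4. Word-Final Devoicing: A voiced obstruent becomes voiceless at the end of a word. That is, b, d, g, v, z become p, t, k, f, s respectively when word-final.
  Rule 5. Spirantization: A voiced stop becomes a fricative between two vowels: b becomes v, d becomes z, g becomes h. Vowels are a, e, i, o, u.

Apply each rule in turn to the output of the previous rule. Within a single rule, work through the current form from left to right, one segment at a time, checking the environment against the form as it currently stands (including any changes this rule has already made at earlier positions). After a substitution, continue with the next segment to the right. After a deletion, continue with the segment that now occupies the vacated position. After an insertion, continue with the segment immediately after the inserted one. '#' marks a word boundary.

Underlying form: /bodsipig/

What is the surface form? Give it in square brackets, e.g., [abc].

[bodzbk]

Rule 1 Syncope: [bodsipig] → [bodspg]
Rule 2 Degemination: no change — [bodspg]
Rule 3 Progressive Voicing Assimilation: [bodspg] → [bodzbg]
Rule 4 Word-Final Devoicing: [bodzbg] → [bodzbk]
Rule 5 Spirantization: no change — [bodzbk]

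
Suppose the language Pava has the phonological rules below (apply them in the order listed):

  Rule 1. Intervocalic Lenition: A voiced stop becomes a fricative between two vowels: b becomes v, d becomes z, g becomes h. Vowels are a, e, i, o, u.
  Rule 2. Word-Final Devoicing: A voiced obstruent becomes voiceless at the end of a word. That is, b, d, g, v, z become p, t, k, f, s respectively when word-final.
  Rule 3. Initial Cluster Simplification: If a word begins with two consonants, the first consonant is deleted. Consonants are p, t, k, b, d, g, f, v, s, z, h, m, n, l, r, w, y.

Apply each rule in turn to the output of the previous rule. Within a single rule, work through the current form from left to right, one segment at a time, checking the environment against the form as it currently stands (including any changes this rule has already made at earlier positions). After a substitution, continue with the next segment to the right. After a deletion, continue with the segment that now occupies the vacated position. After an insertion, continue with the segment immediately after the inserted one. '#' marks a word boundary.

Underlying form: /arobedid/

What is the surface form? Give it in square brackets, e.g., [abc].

Rule 1 Intervocalic Lenition: [arobedid] → [arovezid]
Rule 2 Word-Final Devoicing: [arovezid] → [arovezit]
Rule 3 Initial Cluster Simplification: no change — [arovezit]

[arovezit]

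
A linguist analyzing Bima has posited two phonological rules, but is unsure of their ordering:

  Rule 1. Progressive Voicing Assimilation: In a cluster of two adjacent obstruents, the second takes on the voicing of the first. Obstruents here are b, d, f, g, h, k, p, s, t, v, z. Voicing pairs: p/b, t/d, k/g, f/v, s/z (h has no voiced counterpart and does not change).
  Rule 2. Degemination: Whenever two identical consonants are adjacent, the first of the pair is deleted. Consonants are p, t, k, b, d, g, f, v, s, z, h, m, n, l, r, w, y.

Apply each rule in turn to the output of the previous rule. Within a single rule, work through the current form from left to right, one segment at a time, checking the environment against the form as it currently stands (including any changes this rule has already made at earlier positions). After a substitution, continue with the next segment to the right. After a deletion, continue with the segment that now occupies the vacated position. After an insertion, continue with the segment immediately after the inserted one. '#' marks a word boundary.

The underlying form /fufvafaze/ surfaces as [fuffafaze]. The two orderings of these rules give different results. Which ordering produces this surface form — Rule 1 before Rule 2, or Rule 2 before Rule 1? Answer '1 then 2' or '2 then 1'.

Order 1 then 2:
  1 Progressive Voicing Assimilation: [fufvafaze] → [fuffafaze]
  2 Degemination: [fuffafaze] → [fufafaze]
  result: [fufafaze]
Order 2 then 1:
  2 Degemination: no change — [fufvafaze]
  1 Progressive Voicing Assimilation: [fufvafaze] → [fuffafaze]
  result: [fuffafaze]

2 then 1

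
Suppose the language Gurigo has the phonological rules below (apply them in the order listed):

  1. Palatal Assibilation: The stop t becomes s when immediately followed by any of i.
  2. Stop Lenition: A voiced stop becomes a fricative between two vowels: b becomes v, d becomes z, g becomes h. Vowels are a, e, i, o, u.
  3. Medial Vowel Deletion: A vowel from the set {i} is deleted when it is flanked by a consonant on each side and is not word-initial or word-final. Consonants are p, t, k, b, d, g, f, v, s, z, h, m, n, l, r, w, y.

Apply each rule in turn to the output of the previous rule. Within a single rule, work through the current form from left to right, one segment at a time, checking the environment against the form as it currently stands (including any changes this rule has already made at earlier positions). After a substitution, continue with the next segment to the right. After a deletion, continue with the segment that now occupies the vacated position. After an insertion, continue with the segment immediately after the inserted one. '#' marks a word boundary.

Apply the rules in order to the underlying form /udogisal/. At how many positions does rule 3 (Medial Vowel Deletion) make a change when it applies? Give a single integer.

1 Palatal Assibilation: no change — [udogisal]
2 Stop Lenition: [udogisal] → [uzohisal]
3 Medial Vowel Deletion: [uzohisal] → [uzohsal]
Rule 3 changed 1 position(s).

1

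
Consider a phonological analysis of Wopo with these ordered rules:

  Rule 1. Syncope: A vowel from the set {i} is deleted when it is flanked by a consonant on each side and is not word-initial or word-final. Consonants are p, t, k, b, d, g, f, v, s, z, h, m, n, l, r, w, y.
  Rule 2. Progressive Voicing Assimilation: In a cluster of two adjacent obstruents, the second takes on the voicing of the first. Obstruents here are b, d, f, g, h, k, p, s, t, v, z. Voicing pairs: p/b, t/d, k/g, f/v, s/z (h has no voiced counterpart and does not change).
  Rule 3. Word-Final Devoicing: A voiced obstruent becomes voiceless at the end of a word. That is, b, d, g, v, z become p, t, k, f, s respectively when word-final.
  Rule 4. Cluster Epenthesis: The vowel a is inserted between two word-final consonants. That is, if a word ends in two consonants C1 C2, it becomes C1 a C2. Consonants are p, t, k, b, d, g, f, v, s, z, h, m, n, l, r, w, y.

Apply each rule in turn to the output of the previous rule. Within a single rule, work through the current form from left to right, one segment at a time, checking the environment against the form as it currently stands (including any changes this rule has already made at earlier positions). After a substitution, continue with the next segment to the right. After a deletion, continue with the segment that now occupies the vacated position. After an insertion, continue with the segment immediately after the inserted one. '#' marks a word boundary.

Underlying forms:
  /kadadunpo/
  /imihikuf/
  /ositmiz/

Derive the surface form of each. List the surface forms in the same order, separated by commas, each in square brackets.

/kadadunpo/:
  Rule 1 Syncope: no change — [kadadunpo]
  Rule 2 Progressive Voicing Assimilation: no change — [kadadunpo]
  Rule 3 Word-Final Devoicing: no change — [kadadunpo]
  Rule 4 Cluster Epenthesis: no change — [kadadunpo]
/imihikuf/:
  Rule 1 Syncope: [imihikuf] → [imhkuf]
  Rule 2 Progressive Voicing Assimilation: no change — [imhkuf]
  Rule 3 Word-Final Devoicing: no change — [imhkuf]
  Rule 4 Cluster Epenthesis: no change — [imhkuf]
/ositmiz/:
  Rule 1 Syncope: [ositmiz] → [ostmz]
  Rule 2 Progressive Voicing Assimilation: no change — [ostmz]
  Rule 3 Word-Final Devoicing: [ostmz] → [ostms]
  Rule 4 Cluster Epenthesis: [ostms] → [ostmas]

[kadadunpo], [imhkuf], [ostmas]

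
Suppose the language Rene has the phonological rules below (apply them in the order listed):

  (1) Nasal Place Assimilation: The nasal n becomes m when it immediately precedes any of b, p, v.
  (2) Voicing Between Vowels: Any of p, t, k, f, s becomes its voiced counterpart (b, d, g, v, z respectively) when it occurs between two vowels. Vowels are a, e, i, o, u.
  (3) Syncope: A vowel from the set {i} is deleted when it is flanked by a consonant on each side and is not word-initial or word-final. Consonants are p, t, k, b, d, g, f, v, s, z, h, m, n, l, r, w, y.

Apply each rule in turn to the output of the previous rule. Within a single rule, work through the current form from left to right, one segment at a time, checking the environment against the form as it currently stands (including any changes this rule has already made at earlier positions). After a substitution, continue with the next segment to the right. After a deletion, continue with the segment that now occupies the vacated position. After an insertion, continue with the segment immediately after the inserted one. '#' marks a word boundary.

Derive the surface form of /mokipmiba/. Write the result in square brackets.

[mogpmba]

(1) Nasal Place Assimilation: no change — [mokipmiba]
(2) Voicing Between Vowels: [mokipmiba] → [mogipmiba]
(3) Syncope: [mogipmiba] → [mogpmba]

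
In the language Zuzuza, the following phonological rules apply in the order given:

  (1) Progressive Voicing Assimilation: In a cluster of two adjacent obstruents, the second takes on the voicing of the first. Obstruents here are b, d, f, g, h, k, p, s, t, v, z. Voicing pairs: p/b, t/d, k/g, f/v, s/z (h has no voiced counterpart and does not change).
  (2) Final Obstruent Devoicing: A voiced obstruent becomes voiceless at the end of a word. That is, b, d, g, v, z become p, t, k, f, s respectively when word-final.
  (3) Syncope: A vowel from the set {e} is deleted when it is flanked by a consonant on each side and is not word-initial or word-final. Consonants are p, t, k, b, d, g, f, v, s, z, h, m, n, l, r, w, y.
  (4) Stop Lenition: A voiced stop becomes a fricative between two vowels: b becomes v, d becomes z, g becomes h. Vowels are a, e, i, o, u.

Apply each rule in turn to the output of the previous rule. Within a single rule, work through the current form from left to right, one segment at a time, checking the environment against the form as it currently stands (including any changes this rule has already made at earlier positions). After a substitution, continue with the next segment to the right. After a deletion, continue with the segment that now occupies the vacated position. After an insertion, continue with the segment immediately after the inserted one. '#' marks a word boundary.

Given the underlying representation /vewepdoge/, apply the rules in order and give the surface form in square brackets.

(1) Progressive Voicing Assimilation: [vewepdoge] → [veweptoge]
(2) Final Obstruent Devoicing: no change — [veweptoge]
(3) Syncope: [veweptoge] → [vwptoge]
(4) Stop Lenition: [vwptoge] → [vwptohe]

[vwptohe]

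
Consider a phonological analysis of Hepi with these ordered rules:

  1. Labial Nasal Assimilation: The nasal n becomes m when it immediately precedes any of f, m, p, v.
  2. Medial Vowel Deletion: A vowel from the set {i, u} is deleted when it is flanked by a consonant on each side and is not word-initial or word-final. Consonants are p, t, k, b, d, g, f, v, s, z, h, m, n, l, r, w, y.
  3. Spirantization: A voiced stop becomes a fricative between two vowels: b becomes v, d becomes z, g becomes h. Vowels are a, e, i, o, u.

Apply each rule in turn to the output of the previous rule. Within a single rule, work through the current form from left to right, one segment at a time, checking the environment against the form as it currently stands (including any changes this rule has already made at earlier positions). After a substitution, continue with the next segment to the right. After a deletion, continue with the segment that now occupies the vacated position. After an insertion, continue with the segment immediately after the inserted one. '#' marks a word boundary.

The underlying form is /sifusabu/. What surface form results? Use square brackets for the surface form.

[sfsavu]

1 Labial Nasal Assimilation: no change — [sifusabu]
2 Medial Vowel Deletion: [sifusabu] → [sfsabu]
3 Spirantization: [sfsabu] → [sfsavu]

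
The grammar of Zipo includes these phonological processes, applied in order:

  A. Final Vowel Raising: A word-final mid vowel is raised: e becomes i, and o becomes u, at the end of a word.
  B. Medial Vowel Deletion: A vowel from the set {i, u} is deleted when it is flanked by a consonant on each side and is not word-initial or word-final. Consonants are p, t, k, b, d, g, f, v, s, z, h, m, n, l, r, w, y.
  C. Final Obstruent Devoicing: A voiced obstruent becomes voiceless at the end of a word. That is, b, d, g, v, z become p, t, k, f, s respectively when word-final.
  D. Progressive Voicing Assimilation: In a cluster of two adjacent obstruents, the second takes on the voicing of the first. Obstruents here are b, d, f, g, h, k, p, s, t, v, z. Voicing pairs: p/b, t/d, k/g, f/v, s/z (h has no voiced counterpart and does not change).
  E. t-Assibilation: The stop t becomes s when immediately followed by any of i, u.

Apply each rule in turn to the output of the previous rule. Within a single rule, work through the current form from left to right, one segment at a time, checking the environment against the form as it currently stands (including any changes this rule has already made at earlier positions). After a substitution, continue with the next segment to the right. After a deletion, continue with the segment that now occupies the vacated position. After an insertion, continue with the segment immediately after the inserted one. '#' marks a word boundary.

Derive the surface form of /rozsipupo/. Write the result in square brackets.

A Final Vowel Raising: [rozsipupo] → [rozsipupu]
B Medial Vowel Deletion: [rozsipupu] → [rozsppu]
C Final Obstruent Devoicing: no change — [rozsppu]
D Progressive Voicing Assimilation: [rozsppu] → [rozzbbu]
E t-Assibilation: no change — [rozzbbu]

[rozzbbu]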